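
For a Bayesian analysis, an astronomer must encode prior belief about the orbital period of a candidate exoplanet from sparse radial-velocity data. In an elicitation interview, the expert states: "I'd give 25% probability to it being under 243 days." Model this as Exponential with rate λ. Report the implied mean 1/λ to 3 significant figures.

P(T < 243.0) = 1 − e^(−λ·243.0) = 0.25, so λ = −ln(1−0.25)/243.0 = −ln(0.75)/243.0 = 0.00118.
Mean = 1/λ = 845 days.

mean ≈ 845 days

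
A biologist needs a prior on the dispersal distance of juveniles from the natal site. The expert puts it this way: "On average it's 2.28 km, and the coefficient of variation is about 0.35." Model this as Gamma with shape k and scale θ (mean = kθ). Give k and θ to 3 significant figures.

k ≈ 8.16, θ ≈ 0.279

For Gamma(k, scale θ): mean = kθ, variance = kθ², so CV = 1/√k.
CV = 0.35, hence k = 1/CV² = 8.16.
Then θ = mean/k = 2.28/8.16 = 0.279.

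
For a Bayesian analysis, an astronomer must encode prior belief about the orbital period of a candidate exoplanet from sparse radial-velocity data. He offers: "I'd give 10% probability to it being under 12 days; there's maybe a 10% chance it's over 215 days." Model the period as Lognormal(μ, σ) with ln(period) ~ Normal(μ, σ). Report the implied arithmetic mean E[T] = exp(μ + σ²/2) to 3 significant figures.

If T ~ Lognormal(μ,σ) then ln T ~ Normal(μ,σ), so the p-quantile of ln T is μ + z_p·σ.
ln(12) = 2.485 and ln(215) = 5.371; z_{0.1} = -1.282, z_{0.9} = 1.282.
σ = (5.371 − 2.485)/(1.282 − (-1.282)) = 1.126.
μ = 2.485 − (-1.282)·1.126 = 3.928.
E[T] = exp(μ + σ²/2) = exp(3.928 + 0.6338) = 95.7 days.

E[T] ≈ 95.7 days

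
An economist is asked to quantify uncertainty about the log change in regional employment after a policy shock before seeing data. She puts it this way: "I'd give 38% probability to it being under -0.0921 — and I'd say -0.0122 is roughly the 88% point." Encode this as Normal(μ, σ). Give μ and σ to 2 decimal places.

μ = -0.08, σ = 0.05

For Normal(μ,σ), the p-quantile is μ + z_p·σ. Here z_{0.38} = -0.3055, z_{0.88} = 1.175.
So -0.0921 = μ − 0.3055σ and -0.0122 = μ + 1.175σ.
Subtracting: σ = (-0.0122 − -0.0921)/(1.175 − (-0.3055)) = 0.05.
Then μ = -0.0921 − (-0.3055)·0.05 = -0.08.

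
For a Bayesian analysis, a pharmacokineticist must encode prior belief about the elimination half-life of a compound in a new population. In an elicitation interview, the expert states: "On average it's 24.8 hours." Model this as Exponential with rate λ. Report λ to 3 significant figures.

Exponential mean = 1/λ, so λ = 1/24.8 = 0.0403.

λ ≈ 0.0403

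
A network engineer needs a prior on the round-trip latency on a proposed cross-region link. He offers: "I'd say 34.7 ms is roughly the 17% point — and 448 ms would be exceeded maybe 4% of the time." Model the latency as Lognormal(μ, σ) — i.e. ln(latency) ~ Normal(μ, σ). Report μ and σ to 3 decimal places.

If T ~ Lognormal(μ,σ) then ln T ~ Normal(μ,σ), so the p-quantile of ln T is μ + z_p·σ.
ln(34.7) = 3.547 and ln(448) = 6.105; z_{0.17} = -0.9542, z_{0.96} = 1.751.
σ = (6.105 − 3.547)/(1.751 − (-0.9542)) = 0.946.
μ = 3.547 − (-0.9542)·0.946 = 4.449.

μ ≈ 4.449, σ ≈ 0.946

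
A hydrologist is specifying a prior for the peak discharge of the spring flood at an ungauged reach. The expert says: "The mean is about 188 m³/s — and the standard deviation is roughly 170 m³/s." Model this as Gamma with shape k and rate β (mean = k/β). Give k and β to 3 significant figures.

For Gamma(k, rate β): mean = k/β, variance = k/β², so CV = 1/√k.
CV = SD/mean = 170/188 = 0.9043, hence k = 1/CV² = 1.22.
Then β = k/mean = 1.22/188 = 0.00651.

k ≈ 1.22, β ≈ 0.00651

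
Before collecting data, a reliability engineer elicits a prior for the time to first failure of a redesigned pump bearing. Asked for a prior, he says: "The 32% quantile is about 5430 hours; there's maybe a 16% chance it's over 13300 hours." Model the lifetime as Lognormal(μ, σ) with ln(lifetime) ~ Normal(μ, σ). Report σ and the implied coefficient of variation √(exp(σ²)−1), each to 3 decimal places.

If T ~ Lognormal(μ,σ) then ln T ~ Normal(μ,σ), so the p-quantile of ln T is μ + z_p·σ.
ln(5430) = 8.6 and ln(13300) = 9.496; z_{0.32} = -0.4677, z_{0.84} = 0.9945.
σ = (9.496 − 8.6)/(0.9945 − (-0.4677)) = 0.613.
μ = 8.6 − (-0.4677)·0.613 = 8.886.
CV = √(exp(σ²)−1) = √(exp(0.3754)−1) = 0.675.

σ ≈ 0.613, CV ≈ 0.675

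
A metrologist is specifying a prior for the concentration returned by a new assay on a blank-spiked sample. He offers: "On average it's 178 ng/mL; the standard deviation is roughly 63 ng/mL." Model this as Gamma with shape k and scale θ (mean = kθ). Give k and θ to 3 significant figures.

k ≈ 7.98, θ ≈ 22.3

For Gamma(k, scale θ): mean = kθ, variance = kθ², so CV = 1/√k.
CV = SD/mean = 63/178 = 0.3539, hence k = 1/CV² = 7.98.
Then θ = mean/k = 178/7.98 = 22.3.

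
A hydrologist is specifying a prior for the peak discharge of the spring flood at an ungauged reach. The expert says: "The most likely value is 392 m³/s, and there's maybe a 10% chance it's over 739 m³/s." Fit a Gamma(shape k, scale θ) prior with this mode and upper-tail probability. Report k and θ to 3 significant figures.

Gamma(k,θ) with k>1 has mode (k−1)θ, so θ = 392/(k−1).
Need P(X < 739) = 0.9 with θ tied to k this way. Start at k = 2, θ = 392: P(X<739) ≈ 0.562.
Too low — raise k to concentrate. Iterating converges to k ≈ 5.75.
Then θ = 392/(5.75−1) ≈ 82.5.

k ≈ 5.75, θ ≈ 82.5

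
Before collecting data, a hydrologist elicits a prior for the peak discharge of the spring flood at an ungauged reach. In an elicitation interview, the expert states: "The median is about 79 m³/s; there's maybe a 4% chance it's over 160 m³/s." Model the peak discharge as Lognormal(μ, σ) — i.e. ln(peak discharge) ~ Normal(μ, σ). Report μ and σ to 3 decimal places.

If T ~ Lognormal(μ,σ) then ln T ~ Normal(μ,σ), so the p-quantile of ln T is μ + z_p·σ.
ln(79) = 4.369 and ln(160) = 5.075; z_{0.5} = 0, z_{0.96} = 1.751.
σ = (5.075 − 4.369)/(1.751 − (0)) = 0.403.
μ = 4.369 − (0)·0.403 = 4.369.

μ ≈ 4.369, σ ≈ 0.403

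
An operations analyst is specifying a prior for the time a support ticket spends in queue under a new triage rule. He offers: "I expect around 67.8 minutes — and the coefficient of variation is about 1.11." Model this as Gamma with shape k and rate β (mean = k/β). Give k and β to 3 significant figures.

For Gamma(k, rate β): mean = k/β, variance = k/β², so CV = 1/√k.
CV = 1.11, hence k = 1/CV² = 0.812.
Then β = k/mean = 0.812/67.8 = 0.012.

k ≈ 0.812, β ≈ 0.012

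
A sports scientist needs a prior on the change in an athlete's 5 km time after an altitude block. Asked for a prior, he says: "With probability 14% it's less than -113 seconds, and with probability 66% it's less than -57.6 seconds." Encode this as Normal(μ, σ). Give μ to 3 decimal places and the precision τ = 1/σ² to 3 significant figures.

For Normal(μ,σ), the p-quantile is μ + z_p·σ. Here z_{0.14} = -1.08, z_{0.66} = 0.4125.
So -113 = μ − 1.08σ and -57.6 = μ + 0.4125σ.
Subtracting: σ = (-57.6 − -113)/(0.4125 − (-1.08)) = 37.112.
Then μ = -113 − (-1.08)·37.112 = -72.907.
Precision τ = 1/σ² = 1/37.11² = 0.000726.

μ = -72.907, τ = 0.000726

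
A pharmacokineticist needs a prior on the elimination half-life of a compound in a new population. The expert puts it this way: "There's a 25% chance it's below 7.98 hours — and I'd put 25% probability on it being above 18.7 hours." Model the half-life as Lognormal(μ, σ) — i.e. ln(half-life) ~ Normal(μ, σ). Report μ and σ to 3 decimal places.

μ ≈ 2.503, σ ≈ 0.631

If T ~ Lognormal(μ,σ) then ln T ~ Normal(μ,σ), so the p-quantile of ln T is μ + z_p·σ.
ln(7.98) = 2.077 and ln(18.7) = 2.929; z_{0.25} = -0.6745, z_{0.75} = 0.6745.
σ = (2.929 − 2.077)/(0.6745 − (-0.6745)) = 0.631.
μ = 2.077 − (-0.6745)·0.631 = 2.503.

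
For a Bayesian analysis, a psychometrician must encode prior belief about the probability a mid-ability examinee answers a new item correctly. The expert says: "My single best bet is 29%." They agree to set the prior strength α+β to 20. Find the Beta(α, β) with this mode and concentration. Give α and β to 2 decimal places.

For α,β > 1 the Beta mode is (α−1)/(α+β−2). With α+β = 20, the mode is (α−1)/18.
Set (α−1)/18 = 0.29 → α = 1 + 0.29·18 = 6.22.
β = 20 − α = 13.78.

α = 6.22, β = 13.78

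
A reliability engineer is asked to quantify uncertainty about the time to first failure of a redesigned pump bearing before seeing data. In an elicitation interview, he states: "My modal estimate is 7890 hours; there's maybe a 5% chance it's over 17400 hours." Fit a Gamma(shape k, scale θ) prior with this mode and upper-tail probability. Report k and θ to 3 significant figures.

k ≈ 5.4, θ ≈ 1790

Gamma(k,θ) with k>1 has mode (k−1)θ, so θ = 7890/(k−1).
Need P(X < 17400) = 0.95 with θ tied to k this way. Start at k = 2, θ = 7890: P(X<17400) ≈ 0.647.
Too low — raise k to concentrate. Iterating converges to k ≈ 5.4.
Then θ = 7890/(5.4−1) ≈ 1790.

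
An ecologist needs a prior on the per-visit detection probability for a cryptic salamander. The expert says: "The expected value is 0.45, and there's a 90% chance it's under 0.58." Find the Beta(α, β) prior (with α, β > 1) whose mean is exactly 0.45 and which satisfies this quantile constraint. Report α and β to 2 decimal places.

With mean 0.45 fixed, write α = 0.45s, β = 0.55s where s = α+β.
Need P(θ < 0.58) = 0.9 under Beta(0.45s, 0.55s). Normal approximation: (q−m)/√(m(1−m)/s) ≈ z_{0.9} = 1.28, so s ≈ 0.45·0.55·(1.28)²/(0.58−0.45)² = 24.1.
At s = 24.1: P(θ<0.58) ≈ 0.900. Adjusting to match 0.9 gives s ≈ 24.05.
So α = 0.45·24.05 ≈ 10.82, β = 0.55·24.05 ≈ 13.23.

α ≈ 10.82, β ≈ 13.23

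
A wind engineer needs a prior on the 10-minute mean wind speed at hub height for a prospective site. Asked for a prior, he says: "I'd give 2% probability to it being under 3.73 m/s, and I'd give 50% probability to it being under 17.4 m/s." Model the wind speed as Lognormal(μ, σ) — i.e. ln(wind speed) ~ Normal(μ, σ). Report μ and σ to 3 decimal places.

μ ≈ 2.856, σ ≈ 0.750

If T ~ Lognormal(μ,σ) then ln T ~ Normal(μ,σ), so the p-quantile of ln T is μ + z_p·σ.
ln(3.73) = 1.316 and ln(17.4) = 2.856; z_{0.02} = -2.054, z_{0.5} = 0.
σ = (2.856 − 1.316)/(0 − (-2.054)) = 0.750.
μ = 1.316 − (-2.054)·0.750 = 2.856.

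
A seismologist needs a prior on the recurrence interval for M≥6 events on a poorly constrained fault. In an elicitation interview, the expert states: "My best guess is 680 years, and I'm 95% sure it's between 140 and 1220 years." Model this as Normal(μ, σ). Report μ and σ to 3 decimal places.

A symmetric 95% interval runs μ ± z·σ with z = 1.96.
Half-width = 540, so σ = 540/1.96 = 275.515.
μ is the stated best guess, 680.000.

μ = 680.000, σ = 275.515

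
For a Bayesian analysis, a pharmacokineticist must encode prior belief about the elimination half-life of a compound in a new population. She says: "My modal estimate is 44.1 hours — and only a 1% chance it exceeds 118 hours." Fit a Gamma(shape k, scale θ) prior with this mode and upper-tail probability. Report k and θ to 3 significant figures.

k ≈ 5.77, θ ≈ 9.24

Gamma(k,θ) with k>1 has mode (k−1)θ, so θ = 44.1/(k−1).
Need P(X < 118) = 0.99 with θ tied to k this way. Start at k = 2, θ = 44.1: P(X<118) ≈ 0.747.
Too low — raise k to concentrate. Iterating converges to k ≈ 5.77.
Then θ = 44.1/(5.77−1) ≈ 9.24.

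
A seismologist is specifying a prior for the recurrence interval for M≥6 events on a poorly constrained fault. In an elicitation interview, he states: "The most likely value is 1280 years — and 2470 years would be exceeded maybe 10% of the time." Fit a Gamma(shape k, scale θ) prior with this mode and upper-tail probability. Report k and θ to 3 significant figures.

k ≈ 5.43, θ ≈ 289

Gamma(k,θ) with k>1 has mode (k−1)θ, so θ = 1280/(k−1).
Need P(X < 2470) = 0.9 with θ tied to k this way. Start at k = 2, θ = 1280: P(X<2470) ≈ 0.575.
Too low — raise k to concentrate. Iterating converges to k ≈ 5.43.
Then θ = 1280/(5.43−1) ≈ 289.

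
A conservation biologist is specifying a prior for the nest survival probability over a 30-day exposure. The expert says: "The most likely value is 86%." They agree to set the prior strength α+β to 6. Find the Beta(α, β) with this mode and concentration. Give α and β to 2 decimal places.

α = 4.44, β = 1.56

For α,β > 1 the Beta mode is (α−1)/(α+β−2). With α+β = 6, the mode is (α−1)/4.
Set (α−1)/4 = 0.86 → α = 1 + 0.86·4 = 4.44.
β = 6 − α = 1.56.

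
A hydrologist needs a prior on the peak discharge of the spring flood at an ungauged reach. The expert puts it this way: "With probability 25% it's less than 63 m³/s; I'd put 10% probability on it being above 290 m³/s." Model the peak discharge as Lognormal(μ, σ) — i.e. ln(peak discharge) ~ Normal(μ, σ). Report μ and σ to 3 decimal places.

μ ≈ 4.670, σ ≈ 0.781

If T ~ Lognormal(μ,σ) then ln T ~ Normal(μ,σ), so the p-quantile of ln T is μ + z_p·σ.
ln(63) = 4.143 and ln(290) = 5.67; z_{0.25} = -0.6745, z_{0.9} = 1.282.
σ = (5.67 − 4.143)/(1.282 − (-0.6745)) = 0.781.
μ = 4.143 − (-0.6745)·0.781 = 4.670.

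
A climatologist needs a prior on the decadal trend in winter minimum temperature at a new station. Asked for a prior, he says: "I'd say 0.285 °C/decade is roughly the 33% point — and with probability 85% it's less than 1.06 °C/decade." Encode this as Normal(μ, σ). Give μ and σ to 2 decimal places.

μ = 0.52, σ = 0.52

The p-quantile of Normal(μ,σ) is μ + z_p·σ, with z_{0.33} = -0.4399 and z_{0.85} = 1.036.
Eliminate σ: μ = (z₂·x₁ − z₁·x₂)/(z₂ − z₁) = (1.036·0.285 − (-0.4399)·1.06)/1.476 = 0.52.
Then σ = (x₂ − x₁)/(z₂ − z₁) = (1.06 − 0.285)/1.476 = 0.52.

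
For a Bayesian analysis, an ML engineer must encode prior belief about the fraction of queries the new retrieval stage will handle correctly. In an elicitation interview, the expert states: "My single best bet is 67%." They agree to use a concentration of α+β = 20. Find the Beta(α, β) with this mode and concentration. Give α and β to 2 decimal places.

For α,β > 1 the Beta mode is (α−1)/(α+β−2). With α+β = 20, the mode is (α−1)/18.
Set (α−1)/18 = 0.67 → α = 1 + 0.67·18 = 13.06.
β = 20 − α = 6.94.

α = 13.06, β = 6.94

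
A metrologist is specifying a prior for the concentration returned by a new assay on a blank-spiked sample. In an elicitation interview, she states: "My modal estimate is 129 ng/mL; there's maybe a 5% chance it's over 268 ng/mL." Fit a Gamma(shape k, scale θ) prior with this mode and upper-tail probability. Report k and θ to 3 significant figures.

k ≈ 6.17, θ ≈ 25

Gamma(k,θ) with k>1 has mode (k−1)θ, so θ = 129/(k−1).
Need P(X < 268) = 0.95 with θ tied to k this way. Start at k = 2, θ = 129: P(X<268) ≈ 0.615.
Too low — raise k to concentrate. Iterating converges to k ≈ 6.17.
Then θ = 129/(6.17−1) ≈ 25.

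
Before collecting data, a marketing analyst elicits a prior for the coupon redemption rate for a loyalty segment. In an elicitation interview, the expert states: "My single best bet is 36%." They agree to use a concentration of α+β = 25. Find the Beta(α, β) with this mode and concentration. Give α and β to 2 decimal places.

For α,β > 1 the Beta mode is (α−1)/(α+β−2). With α+β = 25, the mode is (α−1)/23.
Set (α−1)/23 = 0.36 → α = 1 + 0.36·23 = 9.28.
β = 25 − α = 15.72.

α = 9.28, β = 15.72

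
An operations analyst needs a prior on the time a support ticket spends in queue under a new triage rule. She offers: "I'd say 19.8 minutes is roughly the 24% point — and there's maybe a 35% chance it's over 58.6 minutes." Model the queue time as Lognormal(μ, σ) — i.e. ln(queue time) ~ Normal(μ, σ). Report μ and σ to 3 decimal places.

If T ~ Lognormal(μ,σ) then ln T ~ Normal(μ,σ), so the p-quantile of ln T is μ + z_p·σ.
ln(19.8) = 2.986 and ln(58.6) = 4.071; z_{0.24} = -0.7063, z_{0.65} = 0.3853.
σ = (4.071 − 2.986)/(0.3853 − (-0.7063)) = 0.994.
μ = 2.986 − (-0.7063)·0.994 = 3.688.

μ ≈ 3.688, σ ≈ 0.994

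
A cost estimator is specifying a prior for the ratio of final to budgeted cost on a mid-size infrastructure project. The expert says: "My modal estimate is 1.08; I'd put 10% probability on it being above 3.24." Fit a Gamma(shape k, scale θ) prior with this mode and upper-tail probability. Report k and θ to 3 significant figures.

Gamma(k,θ) with k>1 has mode (k−1)θ, so θ = 1.08/(k−1).
Need P(X < 3.24) = 0.9 with θ tied to k this way. Start at k = 2, θ = 1.08: P(X<3.24) ≈ 0.801.
Too low — raise k to concentrate. Iterating converges to k ≈ 2.58.
Then θ = 1.08/(2.58−1) ≈ 0.686.

k ≈ 2.58, θ ≈ 0.686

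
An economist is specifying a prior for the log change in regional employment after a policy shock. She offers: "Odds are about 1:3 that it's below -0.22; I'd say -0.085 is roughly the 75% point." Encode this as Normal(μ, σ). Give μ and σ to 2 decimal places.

μ = -0.15, σ = 0.10

For Normal(μ,σ), the p-quantile is μ + z_p·σ. Here z_{0.25} = -0.6745, z_{0.75} = 0.6745.
So -0.22 = μ − 0.6745σ and -0.085 = μ + 0.6745σ.
Subtracting: σ = (-0.085 − -0.22)/(0.6745 − (-0.6745)) = 0.10.
Then μ = -0.22 − (-0.6745)·0.10 = -0.15.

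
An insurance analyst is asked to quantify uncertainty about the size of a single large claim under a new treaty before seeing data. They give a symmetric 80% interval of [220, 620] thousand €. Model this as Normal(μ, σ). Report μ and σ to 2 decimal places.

A symmetric 80% interval runs μ ± z·σ with z = 1.282.
Half-width = 200, so σ = 200/1.282 = 156.06.
μ is the interval midpoint, 420.00.

μ = 420.00, σ = 156.06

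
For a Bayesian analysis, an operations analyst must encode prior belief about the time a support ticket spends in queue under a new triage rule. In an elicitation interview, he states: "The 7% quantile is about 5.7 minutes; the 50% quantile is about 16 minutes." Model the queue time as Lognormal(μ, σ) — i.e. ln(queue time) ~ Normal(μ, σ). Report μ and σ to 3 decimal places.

μ ≈ 2.773, σ ≈ 0.699

If T ~ Lognormal(μ,σ) then ln T ~ Normal(μ,σ), so the p-quantile of ln T is μ + z_p·σ.
ln(5.7) = 1.74 and ln(16) = 2.773; z_{0.07} = -1.476, z_{0.5} = 0.
σ = (2.773 − 1.74)/(0 − (-1.476)) = 0.699.
μ = 1.74 − (-1.476)·0.699 = 2.773.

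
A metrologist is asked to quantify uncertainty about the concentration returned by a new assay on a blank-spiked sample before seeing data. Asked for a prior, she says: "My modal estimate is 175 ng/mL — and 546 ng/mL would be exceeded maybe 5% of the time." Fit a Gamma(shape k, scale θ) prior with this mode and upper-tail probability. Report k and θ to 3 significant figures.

k ≈ 3.03, θ ≈ 86

Gamma(k,θ) with k>1 has mode (k−1)θ, so θ = 175/(k−1).
Need P(X < 546) = 0.95 with θ tied to k this way. Start at k = 2, θ = 175: P(X<546) ≈ 0.818.
Too low — raise k to concentrate. Iterating converges to k ≈ 3.03.
Then θ = 175/(3.03−1) ≈ 86.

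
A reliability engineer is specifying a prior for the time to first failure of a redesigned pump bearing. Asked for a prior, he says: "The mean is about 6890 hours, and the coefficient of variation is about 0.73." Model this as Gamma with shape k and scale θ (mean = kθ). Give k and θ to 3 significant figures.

k ≈ 1.88, θ ≈ 3670

For Gamma(k, scale θ): mean = kθ, variance = kθ², so CV = 1/√k.
CV = 0.73, hence k = 1/CV² = 1.88.
Then θ = mean/k = 6890/1.88 = 3670.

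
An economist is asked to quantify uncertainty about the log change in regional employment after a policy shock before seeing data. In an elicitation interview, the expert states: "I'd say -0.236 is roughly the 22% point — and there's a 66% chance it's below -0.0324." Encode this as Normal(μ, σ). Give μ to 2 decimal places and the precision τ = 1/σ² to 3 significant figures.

μ = -0.10, τ = 33.9

The p-quantile of Normal(μ,σ) is μ + z_p·σ, with z_{0.22} = -0.7722 and z_{0.66} = 0.4125.
Eliminate σ: μ = (z₂·x₁ − z₁·x₂)/(z₂ − z₁) = (0.4125·-0.236 − (-0.7722)·-0.0324)/1.185 = -0.10.
Then σ = (x₂ − x₁)/(z₂ − z₁) = (-0.0324 − -0.236)/1.185 = 0.17.
Precision τ = 1/σ² = 1/0.1719² = 33.9.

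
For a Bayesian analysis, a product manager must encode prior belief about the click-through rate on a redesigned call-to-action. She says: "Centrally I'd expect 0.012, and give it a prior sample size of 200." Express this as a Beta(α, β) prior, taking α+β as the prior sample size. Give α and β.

α = 2.4, β = 197.6

Under the effective-sample-size interpretation, Beta(α, β) has prior mean α/(α+β) and prior sample size α+β.
So α+β = 200 and α/(α+β) = 0.012, giving α = 0.012·200 = 2.4 and β = 200 − 2.4 = 197.6.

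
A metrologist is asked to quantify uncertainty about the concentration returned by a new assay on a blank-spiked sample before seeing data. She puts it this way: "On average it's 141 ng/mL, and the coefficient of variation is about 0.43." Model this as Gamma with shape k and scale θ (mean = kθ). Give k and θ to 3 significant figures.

k ≈ 5.41, θ ≈ 26.1

For Gamma(k, scale θ): mean = kθ, variance = kθ², so CV = 1/√k.
CV = 0.43, hence k = 1/CV² = 5.41.
Then θ = mean/k = 141/5.41 = 26.1.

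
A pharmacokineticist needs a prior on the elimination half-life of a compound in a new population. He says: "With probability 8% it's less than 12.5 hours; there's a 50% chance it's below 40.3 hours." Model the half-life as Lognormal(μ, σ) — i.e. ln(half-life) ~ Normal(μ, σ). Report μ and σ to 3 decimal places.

μ ≈ 3.696, σ ≈ 0.833

If T ~ Lognormal(μ,σ) then ln T ~ Normal(μ,σ), so the p-quantile of ln T is μ + z_p·σ.
ln(12.5) = 2.526 and ln(40.3) = 3.696; z_{0.08} = -1.405, z_{0.5} = 0.
σ = (3.696 − 2.526)/(0 − (-1.405)) = 0.833.
μ = 2.526 − (-1.405)·0.833 = 3.696.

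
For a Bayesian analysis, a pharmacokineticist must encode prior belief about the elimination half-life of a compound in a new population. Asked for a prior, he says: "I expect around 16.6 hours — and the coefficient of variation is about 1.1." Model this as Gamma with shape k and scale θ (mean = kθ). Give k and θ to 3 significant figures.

k ≈ 0.826, θ ≈ 20.1

For Gamma(k, scale θ): mean = kθ, variance = kθ², so CV = 1/√k.
CV = 1.1, hence k = 1/CV² = 0.826.
Then θ = mean/k = 16.6/0.826 = 20.1.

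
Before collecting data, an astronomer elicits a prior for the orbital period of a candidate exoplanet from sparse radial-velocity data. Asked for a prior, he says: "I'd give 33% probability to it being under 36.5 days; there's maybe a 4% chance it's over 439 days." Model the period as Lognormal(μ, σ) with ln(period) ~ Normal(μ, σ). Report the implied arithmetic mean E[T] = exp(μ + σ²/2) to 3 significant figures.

E[T] ≈ 115 days

If T ~ Lognormal(μ,σ) then ln T ~ Normal(μ,σ), so the p-quantile of ln T is μ + z_p·σ.
ln(36.5) = 3.597 and ln(439) = 6.084; z_{0.33} = -0.4399, z_{0.96} = 1.751.
σ = (6.084 − 3.597)/(1.751 − (-0.4399)) = 1.135.
μ = 3.597 − (-0.4399)·1.135 = 4.097.
E[T] = exp(μ + σ²/2) = exp(4.097 + 0.6446) = 115 days.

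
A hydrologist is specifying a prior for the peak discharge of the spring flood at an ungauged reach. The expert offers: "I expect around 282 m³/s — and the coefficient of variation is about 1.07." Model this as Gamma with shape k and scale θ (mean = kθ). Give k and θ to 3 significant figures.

For Gamma(k, scale θ): mean = kθ, variance = kθ², so CV = 1/√k.
CV = 1.07, hence k = 1/CV² = 0.873.
Then θ = mean/k = 282/0.873 = 323.

k ≈ 0.873, θ ≈ 323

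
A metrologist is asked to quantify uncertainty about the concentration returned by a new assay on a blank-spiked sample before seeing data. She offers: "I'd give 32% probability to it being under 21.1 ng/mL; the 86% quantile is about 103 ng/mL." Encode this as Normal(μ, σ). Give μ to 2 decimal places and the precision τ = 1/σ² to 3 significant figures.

μ = 45.84, τ = 0.000357

For Normal(μ,σ), the p-quantile is μ + z_p·σ. Here z_{0.32} = -0.4677, z_{0.86} = 1.08.
So 21.1 = μ − 0.4677σ and 103 = μ + 1.08σ.
Subtracting: σ = (103 − 21.1)/(1.08 − (-0.4677)) = 52.91.
Then μ = 21.1 − (-0.4677)·52.91 = 45.84.
Precision τ = 1/σ² = 1/52.91² = 0.000357.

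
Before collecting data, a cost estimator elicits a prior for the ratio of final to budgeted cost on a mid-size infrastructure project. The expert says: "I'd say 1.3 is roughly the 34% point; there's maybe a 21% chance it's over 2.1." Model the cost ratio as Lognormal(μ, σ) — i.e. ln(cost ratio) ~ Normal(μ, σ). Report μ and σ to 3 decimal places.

μ ≈ 0.425, σ ≈ 0.393

If T ~ Lognormal(μ,σ) then ln T ~ Normal(μ,σ), so the p-quantile of ln T is μ + z_p·σ.
ln(1.3) = 0.2624 and ln(2.1) = 0.7419; z_{0.34} = -0.4125, z_{0.79} = 0.8064.
σ = (0.7419 − 0.2624)/(0.8064 − (-0.4125)) = 0.393.
μ = 0.2624 − (-0.4125)·0.393 = 0.425.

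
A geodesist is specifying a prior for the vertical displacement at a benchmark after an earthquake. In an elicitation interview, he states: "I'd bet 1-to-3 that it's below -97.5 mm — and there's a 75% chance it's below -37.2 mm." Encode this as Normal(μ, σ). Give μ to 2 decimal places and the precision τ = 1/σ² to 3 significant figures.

For Normal(μ,σ), the p-quantile is μ + z_p·σ. Here z_{0.25} = -0.6745, z_{0.75} = 0.6745.
So -97.5 = μ − 0.6745σ and -37.2 = μ + 0.6745σ.
Subtracting: σ = (-37.2 − -97.5)/(0.6745 − (-0.6745)) = 44.70.
Then μ = -97.5 − (-0.6745)·44.70 = -67.35.
Precision τ = 1/σ² = 1/44.7² = 0.0005.

μ = -67.35, τ = 0.0005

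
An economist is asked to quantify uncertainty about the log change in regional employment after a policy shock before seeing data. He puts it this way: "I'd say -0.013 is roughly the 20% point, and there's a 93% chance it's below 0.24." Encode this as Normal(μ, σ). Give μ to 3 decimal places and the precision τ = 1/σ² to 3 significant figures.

μ = 0.079, τ = 83.9

The p-quantile of Normal(μ,σ) is μ + z_p·σ, with z_{0.2} = -0.8416 and z_{0.93} = 1.476.
Eliminate σ: μ = (z₂·x₁ − z₁·x₂)/(z₂ − z₁) = (1.476·-0.013 − (-0.8416)·0.24)/2.317 = 0.079.
Then σ = (x₂ − x₁)/(z₂ − z₁) = (0.24 − -0.013)/2.317 = 0.109.
Precision τ = 1/σ² = 1/0.1092² = 83.9.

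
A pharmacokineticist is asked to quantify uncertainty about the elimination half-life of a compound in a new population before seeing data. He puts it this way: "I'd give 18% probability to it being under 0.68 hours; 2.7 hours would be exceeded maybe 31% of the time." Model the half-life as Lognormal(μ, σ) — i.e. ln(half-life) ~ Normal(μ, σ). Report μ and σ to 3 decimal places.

μ ≈ 0.509, σ ≈ 0.977

If T ~ Lognormal(μ,σ) then ln T ~ Normal(μ,σ), so the p-quantile of ln T is μ + z_p·σ.
ln(0.68) = -0.3857 and ln(2.7) = 0.9933; z_{0.18} = -0.9154, z_{0.69} = 0.4959.
σ = (0.9933 − -0.3857)/(0.4959 − (-0.9154)) = 0.977.
μ = -0.3857 − (-0.9154)·0.977 = 0.509.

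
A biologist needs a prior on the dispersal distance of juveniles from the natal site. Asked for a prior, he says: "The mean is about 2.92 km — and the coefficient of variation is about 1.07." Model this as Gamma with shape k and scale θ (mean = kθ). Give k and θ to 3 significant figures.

For Gamma(k, scale θ): mean = kθ, variance = kθ², so CV = 1/√k.
CV = 1.07, hence k = 1/CV² = 0.873.
Then θ = mean/k = 2.92/0.873 = 3.34.

k ≈ 0.873, θ ≈ 3.34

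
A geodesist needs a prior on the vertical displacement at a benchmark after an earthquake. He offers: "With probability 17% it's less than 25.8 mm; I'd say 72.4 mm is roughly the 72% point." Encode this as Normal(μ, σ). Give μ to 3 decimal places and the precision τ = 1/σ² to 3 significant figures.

For Normal(μ,σ), the p-quantile is μ + z_p·σ. Here z_{0.17} = -0.9542, z_{0.72} = 0.5828.
So 25.8 = μ − 0.9542σ and 72.4 = μ + 0.5828σ.
Subtracting: σ = (72.4 − 25.8)/(0.5828 − (-0.9542)) = 30.319.
Then μ = 25.8 − (-0.9542)·30.319 = 54.729.
Precision τ = 1/σ² = 1/30.32² = 0.00109.

μ = 54.729, τ = 0.00109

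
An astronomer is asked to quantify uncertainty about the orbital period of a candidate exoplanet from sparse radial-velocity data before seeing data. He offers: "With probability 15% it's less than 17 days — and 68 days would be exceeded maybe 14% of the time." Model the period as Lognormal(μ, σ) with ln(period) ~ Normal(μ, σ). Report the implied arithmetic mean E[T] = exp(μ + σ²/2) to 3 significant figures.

E[T] ≈ 41.5 days

If T ~ Lognormal(μ,σ) then ln T ~ Normal(μ,σ), so the p-quantile of ln T is μ + z_p·σ.
ln(17) = 2.833 and ln(68) = 4.22; z_{0.15} = -1.036, z_{0.86} = 1.08.
σ = (4.22 − 2.833)/(1.08 − (-1.036)) = 0.655.
μ = 2.833 − (-1.036)·0.655 = 3.512.
E[T] = exp(μ + σ²/2) = exp(3.512 + 0.2145) = 41.5 days.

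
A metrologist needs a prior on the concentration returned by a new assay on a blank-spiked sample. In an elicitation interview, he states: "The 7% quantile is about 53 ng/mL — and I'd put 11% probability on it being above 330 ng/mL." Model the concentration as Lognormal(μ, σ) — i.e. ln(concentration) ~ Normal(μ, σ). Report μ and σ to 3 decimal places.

If T ~ Lognormal(μ,σ) then ln T ~ Normal(μ,σ), so the p-quantile of ln T is μ + z_p·σ.
ln(53) = 3.97 and ln(330) = 5.799; z_{0.07} = -1.476, z_{0.89} = 1.227.
σ = (5.799 − 3.97)/(1.227 − (-1.476)) = 0.677.
μ = 3.97 − (-1.476)·0.677 = 4.969.

μ ≈ 4.969, σ ≈ 0.677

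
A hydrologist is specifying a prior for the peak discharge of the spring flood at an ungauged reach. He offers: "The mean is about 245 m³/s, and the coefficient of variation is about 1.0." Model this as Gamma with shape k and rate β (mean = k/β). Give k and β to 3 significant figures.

k ≈ 1, β ≈ 0.00408

For Gamma(k, rate β): mean = k/β, variance = k/β², so CV = 1/√k.
CV = 1.0, hence k = 1/CV² = 1.
Then β = k/mean = 1/245 = 0.00408.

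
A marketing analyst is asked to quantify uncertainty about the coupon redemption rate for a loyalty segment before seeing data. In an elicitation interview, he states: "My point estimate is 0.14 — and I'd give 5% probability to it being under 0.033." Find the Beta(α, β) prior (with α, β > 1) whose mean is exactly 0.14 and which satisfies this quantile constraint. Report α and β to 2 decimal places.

With mean 0.14 fixed, write α = 0.14s, β = 0.86s where s = α+β.
Need P(θ < 0.033) = 0.05 under Beta(0.14s, 0.86s). Normal approximation: (q−m)/√(m(1−m)/s) ≈ z_{0.05} = -1.64, so s ≈ 0.14·0.86·(-1.64)²/(0.033−0.14)² = 28.5.
At s = 28.5: P(θ<0.033) ≈ 0.012. Adjusting to match 0.05 gives s ≈ 16.86.
So α = 0.14·16.86 ≈ 2.36, β = 0.86·16.86 ≈ 14.50.

α ≈ 2.36, β ≈ 14.50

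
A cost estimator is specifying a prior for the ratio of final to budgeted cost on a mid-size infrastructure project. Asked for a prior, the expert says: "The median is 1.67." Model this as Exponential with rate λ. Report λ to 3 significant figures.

Exponential median = ln 2 / λ, so λ = ln 2 / 1.67 = 0.415.

λ ≈ 0.415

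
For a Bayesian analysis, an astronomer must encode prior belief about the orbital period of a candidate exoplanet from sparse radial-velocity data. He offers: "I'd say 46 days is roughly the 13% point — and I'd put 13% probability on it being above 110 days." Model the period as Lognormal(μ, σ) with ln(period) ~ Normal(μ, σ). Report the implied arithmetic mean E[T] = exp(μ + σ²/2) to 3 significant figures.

E[T] ≈ 76.7 days

If T ~ Lognormal(μ,σ) then ln T ~ Normal(μ,σ), so the p-quantile of ln T is μ + z_p·σ.
ln(46) = 3.829 and ln(110) = 4.7; z_{0.13} = -1.126, z_{0.87} = 1.126.
σ = (4.7 − 3.829)/(1.126 − (-1.126)) = 0.387.
μ = 3.829 − (-1.126)·0.387 = 4.265.
E[T] = exp(μ + σ²/2) = exp(4.265 + 0.0749) = 76.7 days.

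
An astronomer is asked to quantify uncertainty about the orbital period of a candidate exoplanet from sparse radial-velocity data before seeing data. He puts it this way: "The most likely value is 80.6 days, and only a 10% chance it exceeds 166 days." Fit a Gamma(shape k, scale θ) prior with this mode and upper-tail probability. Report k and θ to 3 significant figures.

Gamma(k,θ) with k>1 has mode (k−1)θ, so θ = 80.6/(k−1).
Need P(X < 166) = 0.9 with θ tied to k this way. Start at k = 2, θ = 80.6: P(X<166) ≈ 0.610.
Too low — raise k to concentrate. Iterating converges to k ≈ 4.68.
Then θ = 80.6/(4.68−1) ≈ 21.9.

k ≈ 4.68, θ ≈ 21.9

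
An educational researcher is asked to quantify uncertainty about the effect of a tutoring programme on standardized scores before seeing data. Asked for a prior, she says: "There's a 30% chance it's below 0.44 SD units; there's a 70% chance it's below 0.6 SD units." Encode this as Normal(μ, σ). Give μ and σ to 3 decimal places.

μ = 0.520, σ = 0.153

The p-quantile of Normal(μ,σ) is μ + z_p·σ, with z_{0.3} = -0.5244 and z_{0.7} = 0.5244.
Eliminate σ: μ = (z₂·x₁ − z₁·x₂)/(z₂ − z₁) = (0.5244·0.44 − (-0.5244)·0.6)/1.049 = 0.520.
Then σ = (x₂ − x₁)/(z₂ − z₁) = (0.6 − 0.44)/1.049 = 0.153.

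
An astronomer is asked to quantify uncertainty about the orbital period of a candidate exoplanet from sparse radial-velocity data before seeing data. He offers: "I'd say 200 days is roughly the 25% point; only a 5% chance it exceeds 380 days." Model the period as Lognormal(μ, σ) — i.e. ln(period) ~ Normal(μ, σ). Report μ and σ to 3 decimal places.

If T ~ Lognormal(μ,σ) then ln T ~ Normal(μ,σ), so the p-quantile of ln T is μ + z_p·σ.
ln(200) = 5.298 and ln(380) = 5.94; z_{0.25} = -0.6745, z_{0.95} = 1.645.
σ = (5.94 − 5.298)/(1.645 − (-0.6745)) = 0.277.
μ = 5.298 − (-0.6745)·0.277 = 5.485.

μ ≈ 5.485, σ ≈ 0.277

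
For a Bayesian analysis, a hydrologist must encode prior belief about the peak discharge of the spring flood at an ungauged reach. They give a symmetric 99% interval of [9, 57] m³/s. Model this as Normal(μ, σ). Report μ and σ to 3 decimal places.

A symmetric 99% interval runs μ ± z·σ with z = 2.576.
Half-width = 24, so σ = 24/2.576 = 9.317.
μ is the interval midpoint, 33.000.

μ = 33.000, σ = 9.317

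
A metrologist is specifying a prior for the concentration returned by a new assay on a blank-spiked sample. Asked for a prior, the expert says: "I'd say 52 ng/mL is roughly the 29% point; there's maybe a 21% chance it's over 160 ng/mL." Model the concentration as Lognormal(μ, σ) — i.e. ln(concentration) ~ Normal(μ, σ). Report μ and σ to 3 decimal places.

If T ~ Lognormal(μ,σ) then ln T ~ Normal(μ,σ), so the p-quantile of ln T is μ + z_p·σ.
ln(52) = 3.951 and ln(160) = 5.075; z_{0.29} = -0.5534, z_{0.79} = 0.8064.
σ = (5.075 − 3.951)/(0.8064 − (-0.5534)) = 0.827.
μ = 3.951 − (-0.5534)·0.827 = 4.409.

μ ≈ 4.409, σ ≈ 0.827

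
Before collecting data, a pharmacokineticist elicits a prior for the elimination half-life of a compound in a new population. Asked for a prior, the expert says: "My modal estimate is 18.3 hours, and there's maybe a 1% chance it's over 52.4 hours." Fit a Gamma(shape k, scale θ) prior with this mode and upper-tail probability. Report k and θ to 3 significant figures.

k ≈ 5.11, θ ≈ 4.45

Gamma(k,θ) with k>1 has mode (k−1)θ, so θ = 18.3/(k−1).
Need P(X < 52.4) = 0.99 with θ tied to k this way. Start at k = 2, θ = 18.3: P(X<52.4) ≈ 0.779.
Too low — raise k to concentrate. Iterating converges to k ≈ 5.11.
Then θ = 18.3/(5.11−1) ≈ 4.45.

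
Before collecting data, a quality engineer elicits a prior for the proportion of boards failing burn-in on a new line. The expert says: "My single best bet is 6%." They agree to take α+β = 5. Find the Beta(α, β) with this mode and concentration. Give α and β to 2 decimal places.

For α,β > 1 the Beta mode is (α−1)/(α+β−2). With α+β = 5, the mode is (α−1)/3.
Set (α−1)/3 = 0.06 → α = 1 + 0.06·3 = 1.18.
β = 5 − α = 3.82.

α = 1.18, β = 3.82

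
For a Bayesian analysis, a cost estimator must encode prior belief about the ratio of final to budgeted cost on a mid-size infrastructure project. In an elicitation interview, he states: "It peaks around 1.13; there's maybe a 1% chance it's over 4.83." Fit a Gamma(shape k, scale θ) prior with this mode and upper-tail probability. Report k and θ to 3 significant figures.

k ≈ 2.94, θ ≈ 0.581

Gamma(k,θ) with k>1 has mode (k−1)θ, so θ = 1.13/(k−1).
Need P(X < 4.83) = 0.99 with θ tied to k this way. Start at k = 2, θ = 1.13: P(X<4.83) ≈ 0.927.
Too low — raise k to concentrate. Iterating converges to k ≈ 2.94.
Then θ = 1.13/(2.94−1) ≈ 0.581.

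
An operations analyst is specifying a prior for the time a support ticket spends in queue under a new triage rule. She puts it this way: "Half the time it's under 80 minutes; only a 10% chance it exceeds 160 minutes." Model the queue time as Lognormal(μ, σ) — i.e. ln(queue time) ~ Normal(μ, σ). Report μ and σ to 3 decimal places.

If T ~ Lognormal(μ,σ) then ln T ~ Normal(μ,σ), so the p-quantile of ln T is μ + z_p·σ.
ln(80) = 4.382 and ln(160) = 5.075; z_{0.5} = 0, z_{0.9} = 1.282.
σ = (5.075 − 4.382)/(1.282 − (0)) = 0.541.
μ = 4.382 − (0)·0.541 = 4.382.

μ ≈ 4.382, σ ≈ 0.541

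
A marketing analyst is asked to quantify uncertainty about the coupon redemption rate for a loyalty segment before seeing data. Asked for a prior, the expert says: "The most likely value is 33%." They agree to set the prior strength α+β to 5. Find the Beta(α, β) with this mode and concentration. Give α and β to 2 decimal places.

For α,β > 1 the Beta mode is (α−1)/(α+β−2). With α+β = 5, the mode is (α−1)/3.
Set (α−1)/3 = 0.33 → α = 1 + 0.33·3 = 1.99.
β = 5 − α = 3.01.

α = 1.99, β = 3.01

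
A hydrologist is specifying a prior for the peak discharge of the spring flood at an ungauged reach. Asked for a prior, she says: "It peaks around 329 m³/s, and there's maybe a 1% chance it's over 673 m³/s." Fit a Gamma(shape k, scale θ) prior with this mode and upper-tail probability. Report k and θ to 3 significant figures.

Gamma(k,θ) with k>1 has mode (k−1)θ, so θ = 329/(k−1).
Need P(X < 673) = 0.99 with θ tied to k this way. Start at k = 2, θ = 329: P(X<673) ≈ 0.606.
Too low — raise k to concentrate. Iterating converges to k ≈ 10.5.
Then θ = 329/(10.5−1) ≈ 34.5.

k ≈ 10.5, θ ≈ 34.5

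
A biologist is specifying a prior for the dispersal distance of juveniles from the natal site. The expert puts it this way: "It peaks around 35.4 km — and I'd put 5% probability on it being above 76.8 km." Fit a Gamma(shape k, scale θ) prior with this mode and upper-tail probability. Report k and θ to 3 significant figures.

k ≈ 5.59, θ ≈ 7.71

Gamma(k,θ) with k>1 has mode (k−1)θ, so θ = 35.4/(k−1).
Need P(X < 76.8) = 0.95 with θ tied to k this way. Start at k = 2, θ = 35.4: P(X<76.8) ≈ 0.638.
Too low — raise k to concentrate. Iterating converges to k ≈ 5.59.
Then θ = 35.4/(5.59−1) ≈ 7.71.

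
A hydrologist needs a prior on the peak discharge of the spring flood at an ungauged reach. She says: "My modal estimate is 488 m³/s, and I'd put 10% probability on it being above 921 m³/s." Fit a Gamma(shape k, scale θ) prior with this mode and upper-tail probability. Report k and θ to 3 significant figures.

Gamma(k,θ) with k>1 has mode (k−1)θ, so θ = 488/(k−1).
Need P(X < 921) = 0.9 with θ tied to k this way. Start at k = 2, θ = 488: P(X<921) ≈ 0.563.
Too low — raise k to concentrate. Iterating converges to k ≈ 5.74.
Then θ = 488/(5.74−1) ≈ 103.

k ≈ 5.74, θ ≈ 103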